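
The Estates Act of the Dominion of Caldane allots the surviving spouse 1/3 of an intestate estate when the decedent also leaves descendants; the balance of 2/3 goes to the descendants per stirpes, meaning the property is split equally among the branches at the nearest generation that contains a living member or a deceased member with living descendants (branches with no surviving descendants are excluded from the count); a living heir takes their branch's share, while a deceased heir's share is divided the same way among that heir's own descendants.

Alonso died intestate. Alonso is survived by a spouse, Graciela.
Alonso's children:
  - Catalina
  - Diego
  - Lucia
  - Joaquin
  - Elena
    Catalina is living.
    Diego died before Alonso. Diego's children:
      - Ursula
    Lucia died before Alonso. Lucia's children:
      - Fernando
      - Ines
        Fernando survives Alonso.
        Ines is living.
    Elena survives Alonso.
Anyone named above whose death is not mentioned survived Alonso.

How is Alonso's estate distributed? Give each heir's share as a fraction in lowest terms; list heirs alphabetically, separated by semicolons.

Graciela, as surviving spouse, takes 1/3.
The remaining 2/3 passes to Alonso's descendants per stirpes.
The 2/3 is divided into 5 equal shares of 2/15 among Catalina, Diego, Lucia, Joaquin, Elena.
Catalina is living and takes 2/15.
Diego predeceased; the 2/15 allotted to Diego's branch passes to Diego's issue by representation.
Ursula is the sole taker at this level and receives the full 2/15.
Lucia predeceased; the 2/15 allotted to Lucia's branch passes to Lucia's issue by representation.
The 2/15 is divided into 2 equal shares of 1/15 among Fernando, Ines.
Fernando is living and takes 1/15.
Ines is living and takes 1/15.
Joaquin is living and takes 2/15.
Elena is living and takes 2/15.

Catalina 2/15; Elena 2/15; Fernando 1/15; Graciela 1/3; Ines 1/15; Joaquin 2/15; Ursula 2/15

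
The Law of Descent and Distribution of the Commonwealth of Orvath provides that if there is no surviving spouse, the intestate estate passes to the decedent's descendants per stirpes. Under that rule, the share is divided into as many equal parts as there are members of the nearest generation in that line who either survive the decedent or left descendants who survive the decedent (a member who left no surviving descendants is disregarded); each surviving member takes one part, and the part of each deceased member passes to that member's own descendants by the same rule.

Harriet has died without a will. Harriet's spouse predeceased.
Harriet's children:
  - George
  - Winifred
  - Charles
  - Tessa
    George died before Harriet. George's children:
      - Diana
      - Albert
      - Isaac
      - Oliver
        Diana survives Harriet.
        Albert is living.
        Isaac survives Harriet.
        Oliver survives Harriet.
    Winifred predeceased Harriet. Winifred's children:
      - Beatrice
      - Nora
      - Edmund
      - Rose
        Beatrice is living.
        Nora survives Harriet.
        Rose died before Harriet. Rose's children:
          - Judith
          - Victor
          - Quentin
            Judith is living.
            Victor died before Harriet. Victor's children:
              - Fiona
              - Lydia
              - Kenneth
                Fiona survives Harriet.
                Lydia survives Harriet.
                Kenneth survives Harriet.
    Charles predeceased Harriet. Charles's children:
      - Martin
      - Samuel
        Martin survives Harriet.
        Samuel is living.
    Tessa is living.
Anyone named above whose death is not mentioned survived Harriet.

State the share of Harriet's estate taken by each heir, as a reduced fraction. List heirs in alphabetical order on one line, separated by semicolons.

Albert 1/16; Beatrice 1/16; Diana 1/16; Edmund 1/16; Fiona 1/144; Isaac 1/16; Judith 1/48; Kenneth 1/144; Lydia 1/144; Martin 1/8; Nora 1/16; Oliver 1/16; Quentin 1/48; Samuel 1/8; Tessa 1/4

There is no surviving spouse, so the entire estate passes to Harriet's descendants per stirpes.
The estate is divided into 4 equal shares of 1/4 among George, Winifred, Charles, Tessa.
George predeceased; the 1/4 allotted to George's branch passes to George's issue by representation.
The 1/4 is divided into 4 equal shares of 1/16 among Diana, Albert, Isaac, Oliver.
Diana is living and takes 1/16.
Albert is living and takes 1/16.
Isaac is living and takes 1/16.
Oliver is living and takes 1/16.
Winifred predeceased; the 1/4 allotted to Winifred's branch passes to Winifred's issue by representation.
The 1/4 is divided into 4 equal shares of 1/16 among Beatrice, Nora, Edmund, Rose.
Beatrice is living and takes 1/16.
Nora is living and takes 1/16.
Edmund is living and takes 1/16.
Rose predeceased; the 1/16 allotted to Rose's branch passes to Rose's issue by representation.
The 1/16 is divided into 3 equal shares of 1/48 among Judith, Victor, Quentin.
Judith is living and takes 1/48.
Victor predeceased; the 1/48 allotted to Victor's branch passes to Victor's issue by representation.
The 1/48 is divided into 3 equal shares of 1/144 among Fiona, Lydia, Kenneth.
Fiona is living and takes 1/144.
Lydia is living and takes 1/144.
Kenneth is living and takes 1/144.
Quentin is living and takes 1/48.
Charles predeceased; the 1/4 allotted to Charles's branch passes to Charles's issue by representation.
The 1/4 is divided into 2 equal shares of 1/8 among Martin, Samuel.
Martin is living and takes 1/8.
Samuel is living and takes 1/8.
Tessa is living and takes 1/4.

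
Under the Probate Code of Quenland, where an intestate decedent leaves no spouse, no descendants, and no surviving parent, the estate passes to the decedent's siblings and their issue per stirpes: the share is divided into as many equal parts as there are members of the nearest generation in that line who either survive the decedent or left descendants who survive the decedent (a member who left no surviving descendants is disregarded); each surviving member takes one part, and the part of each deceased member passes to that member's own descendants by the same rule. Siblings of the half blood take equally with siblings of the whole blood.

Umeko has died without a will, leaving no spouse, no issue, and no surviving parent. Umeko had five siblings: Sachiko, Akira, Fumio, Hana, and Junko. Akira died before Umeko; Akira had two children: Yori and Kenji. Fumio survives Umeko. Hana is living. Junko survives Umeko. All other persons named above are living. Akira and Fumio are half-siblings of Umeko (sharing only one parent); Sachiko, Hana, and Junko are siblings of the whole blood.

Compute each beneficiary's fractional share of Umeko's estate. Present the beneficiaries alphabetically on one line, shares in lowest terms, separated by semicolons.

No spouse, descendants, or parent survives, so the estate passes to Umeko's siblings per stirpes.
Half-blood and whole-blood siblings take equally under the stated rule.
The estate is divided into 5 equal shares of 1/5 among Sachiko, Akira, Fumio, Hana, Junko.
Sachiko is living and takes 1/5.
Akira predeceased; the 1/5 allotted to Akira's branch passes to Akira's issue by representation.
The 1/5 is divided into 2 equal shares of 1/10 among Yori, Kenji.
Yori is living and takes 1/10.
Kenji is living and takes 1/10.
Fumio is living and takes 1/5.
Hana is living and takes 1/5.
Junko is living and takes 1/5.

Fumio 1/5; Hana 1/5; Junko 1/5; Kenji 1/10; Sachiko 1/5; Yori 1/10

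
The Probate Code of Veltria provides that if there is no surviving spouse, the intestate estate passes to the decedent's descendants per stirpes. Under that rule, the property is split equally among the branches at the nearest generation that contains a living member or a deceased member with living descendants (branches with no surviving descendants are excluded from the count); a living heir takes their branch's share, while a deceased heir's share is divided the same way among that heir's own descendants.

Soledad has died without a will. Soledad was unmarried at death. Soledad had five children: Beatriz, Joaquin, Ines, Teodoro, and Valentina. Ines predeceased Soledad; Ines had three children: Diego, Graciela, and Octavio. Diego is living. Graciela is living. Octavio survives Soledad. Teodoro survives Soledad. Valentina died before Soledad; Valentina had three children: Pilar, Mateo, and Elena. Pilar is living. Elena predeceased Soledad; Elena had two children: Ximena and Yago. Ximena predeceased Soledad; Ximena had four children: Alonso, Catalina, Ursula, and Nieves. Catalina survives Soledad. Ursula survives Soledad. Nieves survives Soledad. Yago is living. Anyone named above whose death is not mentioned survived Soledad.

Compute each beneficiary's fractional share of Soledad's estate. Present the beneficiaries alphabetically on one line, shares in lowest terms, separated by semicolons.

There is no surviving spouse, so the entire estate passes to Soledad's descendants per stirpes.
The estate is divided into 5 equal shares of 1/5 among Beatriz, Joaquin, Ines, Teodoro, Valentina.
Beatriz is living and takes 1/5.
Joaquin is living and takes 1/5.
Ines predeceased; the 1/5 allotted to Ines's branch passes to Ines's issue by representation.
The 1/5 is divided into 3 equal shares of 1/15 among Diego, Graciela, Octavio.
Diego is living and takes 1/15.
Graciela is living and takes 1/15.
Octavio is living and takes 1/15.
Teodoro is living and takes 1/5.
Valentina predeceased; the 1/5 allotted to Valentina's branch passes to Valentina's issue by representation.
The 1/5 is divided into 3 equal shares of 1/15 among Pilar, Mateo, Elena.
Pilar is living and takes 1/15.
Mateo is living and takes 1/15.
Elena predeceased; the 1/15 allotted to Elena's branch passes to Elena's issue by representation.
The 1/15 is divided into 2 equal shares of 1/30 among Ximena, Yago.
Ximena predeceased; the 1/30 allotted to Ximena's branch passes to Ximena's issue by representation.
The 1/30 is divided into 4 equal shares of 1/120 among Alonso, Catalina, Ursula, Nieves.
Alonso is living and takes 1/120.
Catalina is living and takes 1/120.
Ursula is living and takes 1/120.
Nieves is living and takes 1/120.
Yago is living and takes 1/30.

Alonso 1/120; Beatriz 1/5; Catalina 1/120; Diego 1/15; Graciela 1/15; Joaquin 1/5; Mateo 1/15; Nieves 1/120; Octavio 1/15; Pilar 1/15; Teodoro 1/5; Ursula 1/120; Yago 1/30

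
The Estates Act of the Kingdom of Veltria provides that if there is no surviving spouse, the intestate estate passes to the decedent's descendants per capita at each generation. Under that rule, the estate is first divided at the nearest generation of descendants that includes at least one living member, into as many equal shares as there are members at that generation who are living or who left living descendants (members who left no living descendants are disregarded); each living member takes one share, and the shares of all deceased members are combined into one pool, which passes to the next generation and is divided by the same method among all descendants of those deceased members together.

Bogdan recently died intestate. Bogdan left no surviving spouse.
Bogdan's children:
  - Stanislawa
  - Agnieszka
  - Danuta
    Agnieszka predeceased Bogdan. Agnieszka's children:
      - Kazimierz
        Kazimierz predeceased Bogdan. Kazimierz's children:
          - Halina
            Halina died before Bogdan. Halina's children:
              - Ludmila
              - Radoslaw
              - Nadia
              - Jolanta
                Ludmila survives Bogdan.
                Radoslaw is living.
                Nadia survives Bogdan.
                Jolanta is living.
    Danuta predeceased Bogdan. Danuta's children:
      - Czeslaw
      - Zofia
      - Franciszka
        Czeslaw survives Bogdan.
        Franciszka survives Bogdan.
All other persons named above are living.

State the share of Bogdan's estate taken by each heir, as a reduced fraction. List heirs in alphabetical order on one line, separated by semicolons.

Czeslaw 1/6; Franciszka 1/6; Jolanta 1/24; Ludmila 1/24; Nadia 1/24; Radoslaw 1/24; Stanislawa 1/3; Zofia 1/6

There is no surviving spouse, so the entire estate passes to Bogdan's descendants per capita at each generation.
At generation 1 (Stanislawa, Agnieszka, Danuta) there are 3 shares of (1)/3 = 1/3 each.
Living: Stanislawa — each takes 1/3.
Deceased: Agnieszka and Danuta. Their combined 2/3 is pooled and carried to generation 2.
At generation 2 (Kazimierz, Czeslaw, Zofia, Franciszka) there are 4 shares of (2/3)/4 = 1/6 each.
Living: Czeslaw, Zofia, and Franciszka — each takes 1/6.
Deceased: Kazimierz. That 1/6 share is carried to generation 3.
At generation 3 (Halina) there are 1 shares of (1/6)/1 = 1/6 each.
Deceased: Halina. That 1/6 share is carried to generation 4.
At generation 4 (Ludmila, Radoslaw, Nadia, Jolanta) there are 4 shares of (1/6)/4 = 1/24 each.
Living: Ludmila, Radoslaw, Nadia, and Jolanta — each takes 1/24.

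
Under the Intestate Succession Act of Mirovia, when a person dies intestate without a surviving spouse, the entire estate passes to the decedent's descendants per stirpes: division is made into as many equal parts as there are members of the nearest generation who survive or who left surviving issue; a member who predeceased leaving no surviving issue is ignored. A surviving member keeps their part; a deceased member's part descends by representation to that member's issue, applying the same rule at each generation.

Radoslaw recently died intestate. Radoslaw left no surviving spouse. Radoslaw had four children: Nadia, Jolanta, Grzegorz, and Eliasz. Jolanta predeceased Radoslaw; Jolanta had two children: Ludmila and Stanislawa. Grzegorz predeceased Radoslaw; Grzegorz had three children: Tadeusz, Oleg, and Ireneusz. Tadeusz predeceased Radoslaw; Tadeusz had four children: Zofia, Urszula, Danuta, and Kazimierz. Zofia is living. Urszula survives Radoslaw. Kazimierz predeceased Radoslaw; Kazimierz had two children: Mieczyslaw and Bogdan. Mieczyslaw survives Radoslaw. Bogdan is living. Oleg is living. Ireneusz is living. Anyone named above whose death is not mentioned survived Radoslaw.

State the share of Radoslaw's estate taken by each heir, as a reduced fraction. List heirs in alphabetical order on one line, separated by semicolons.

There is no surviving spouse, so the entire estate passes to Radoslaw's descendants per stirpes.
The estate is divided into 4 equal shares of 1/4 among Nadia, Jolanta, Grzegorz, Eliasz.
Nadia is living and takes 1/4.
Jolanta predeceased; the 1/4 allotted to Jolanta's branch passes to Jolanta's issue by representation.
The 1/4 is divided into 2 equal shares of 1/8 among Ludmila, Stanislawa.
Ludmila is living and takes 1/8.
Stanislawa is living and takes 1/8.
Grzegorz predeceased; the 1/4 allotted to Grzegorz's branch passes to Grzegorz's issue by representation.
The 1/4 is divided into 3 equal shares of 1/12 among Tadeusz, Oleg, Ireneusz.
Tadeusz predeceased; the 1/12 allotted to Tadeusz's branch passes to Tadeusz's issue by representation.
The 1/12 is divided into 4 equal shares of 1/48 among Zofia, Urszula, Danuta, Kazimierz.
Zofia is living and takes 1/48.
Urszula is living and takes 1/48.
Danuta is living and takes 1/48.
Kazimierz predeceased; the 1/48 allotted to Kazimierz's branch passes to Kazimierz's issue by representation.
The 1/48 is divided into 2 equal shares of 1/96 among Mieczyslaw, Bogdan.
Mieczyslaw is living and takes 1/96.
Bogdan is living and takes 1/96.
Oleg is living and takes 1/12.
Ireneusz is living and takes 1/12.
Eliasz is living and takes 1/4.

Bogdan 1/96; Danuta 1/48; Eliasz 1/4; Ireneusz 1/12; Ludmila 1/8; Mieczyslaw 1/96; Nadia 1/4; Oleg 1/12; Stanislawa 1/8; Urszula 1/48; Zofia 1/48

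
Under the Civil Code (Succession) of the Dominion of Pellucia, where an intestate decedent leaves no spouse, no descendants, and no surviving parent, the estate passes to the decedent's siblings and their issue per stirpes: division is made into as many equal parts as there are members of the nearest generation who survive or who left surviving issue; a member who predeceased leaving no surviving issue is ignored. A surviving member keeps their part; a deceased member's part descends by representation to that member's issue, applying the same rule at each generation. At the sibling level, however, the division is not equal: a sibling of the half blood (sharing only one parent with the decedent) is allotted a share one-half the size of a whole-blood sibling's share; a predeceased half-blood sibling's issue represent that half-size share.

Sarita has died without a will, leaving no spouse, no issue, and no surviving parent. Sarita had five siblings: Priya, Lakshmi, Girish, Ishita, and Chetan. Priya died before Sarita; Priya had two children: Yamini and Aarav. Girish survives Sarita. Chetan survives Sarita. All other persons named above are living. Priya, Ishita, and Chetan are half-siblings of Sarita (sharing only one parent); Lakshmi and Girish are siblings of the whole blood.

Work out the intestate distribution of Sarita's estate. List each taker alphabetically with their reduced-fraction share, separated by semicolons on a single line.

No spouse, descendants, or parent survives, so the estate passes to Sarita's siblings per stirpes.
Half-blood siblings count for one-half the weight of whole-blood siblings at the initial division.
Dividing 1 in proportion to weights (total weight 7/2): Priya (weight 1/2) → 1/7; Lakshmi (weight 1) → 2/7; Girish (weight 1) → 2/7; Ishita (weight 1/2) → 1/7; Chetan (weight 1/2) → 1/7.
Priya predeceased; the 1/7 allotted to Priya's branch passes to Priya's issue by representation.
The 1/7 is divided into 2 equal shares of 1/14 among Yamini, Aarav.
Yamini is living and takes 1/14.
Aarav is living and takes 1/14.
Lakshmi is living and takes 2/7.
Girish is living and takes 2/7.
Ishita is living and takes 1/7.
Chetan is living and takes 1/7.

Aarav 1/14; Chetan 1/7; Girish 2/7; Ishita 1/7; Lakshmi 2/7; Yamini 1/14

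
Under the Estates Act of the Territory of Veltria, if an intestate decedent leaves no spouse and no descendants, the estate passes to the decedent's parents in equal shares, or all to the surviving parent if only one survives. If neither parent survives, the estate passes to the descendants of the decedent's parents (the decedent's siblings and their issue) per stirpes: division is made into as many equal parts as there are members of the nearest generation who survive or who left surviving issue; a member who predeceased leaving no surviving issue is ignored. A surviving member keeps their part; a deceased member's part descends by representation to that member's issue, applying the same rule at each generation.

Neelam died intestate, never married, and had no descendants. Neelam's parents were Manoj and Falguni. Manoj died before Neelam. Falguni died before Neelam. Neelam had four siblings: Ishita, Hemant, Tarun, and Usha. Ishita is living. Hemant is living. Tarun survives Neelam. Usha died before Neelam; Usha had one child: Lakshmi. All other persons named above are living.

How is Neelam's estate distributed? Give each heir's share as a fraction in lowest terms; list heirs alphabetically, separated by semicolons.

Hemant 1/4; Ishita 1/4; Lakshmi 1/4; Tarun 1/4

Neither parent survives and there are no descendants, so the estate passes to Neelam's siblings and their issue per stirpes.
The estate is divided into 4 equal shares of 1/4 among Ishita, Hemant, Tarun, Usha.
Ishita is living and takes 1/4.
Hemant is living and takes 1/4.
Tarun is living and takes 1/4.
Usha predeceased; the 1/4 allotted to Usha's branch passes to Usha's issue by representation.
Lakshmi is the sole taker at this level and receives the full 1/4.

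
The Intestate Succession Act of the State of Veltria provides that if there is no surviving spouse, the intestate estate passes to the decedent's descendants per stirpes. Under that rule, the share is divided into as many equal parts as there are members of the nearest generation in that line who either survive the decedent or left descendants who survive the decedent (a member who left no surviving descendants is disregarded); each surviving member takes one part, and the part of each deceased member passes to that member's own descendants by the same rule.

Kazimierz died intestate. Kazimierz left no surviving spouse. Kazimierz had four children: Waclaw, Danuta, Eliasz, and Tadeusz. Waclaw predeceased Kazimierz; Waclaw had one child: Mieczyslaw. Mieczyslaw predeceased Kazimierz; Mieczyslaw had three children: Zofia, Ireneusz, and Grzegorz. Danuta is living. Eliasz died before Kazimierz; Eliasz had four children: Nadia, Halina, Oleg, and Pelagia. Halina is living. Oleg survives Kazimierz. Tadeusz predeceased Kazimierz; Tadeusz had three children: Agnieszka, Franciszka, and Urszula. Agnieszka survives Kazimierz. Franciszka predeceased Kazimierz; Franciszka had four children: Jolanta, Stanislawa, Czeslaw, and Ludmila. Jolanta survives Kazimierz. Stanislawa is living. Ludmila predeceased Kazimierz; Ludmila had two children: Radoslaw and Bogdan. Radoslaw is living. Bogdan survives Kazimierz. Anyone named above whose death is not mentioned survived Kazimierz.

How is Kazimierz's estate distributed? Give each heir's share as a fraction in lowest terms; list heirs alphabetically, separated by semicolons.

There is no surviving spouse, so the entire estate passes to Kazimierz's descendants per stirpes.
The estate is divided into 4 equal shares of 1/4 among Waclaw, Danuta, Eliasz, Tadeusz.
Waclaw predeceased; the 1/4 allotted to Waclaw's branch passes to Waclaw's issue by representation.
Mieczyslaw's line is the sole branch at this level, so the full 1/4 passes to Mieczyslaw's issue by representation.
The 1/4 is divided into 3 equal shares of 1/12 among Zofia, Ireneusz, Grzegorz.
Zofia is living and takes 1/12.
Ireneusz is living and takes 1/12.
Grzegorz is living and takes 1/12.
Danuta is living and takes 1/4.
Eliasz predeceased; the 1/4 allotted to Eliasz's branch passes to Eliasz's issue by representation.
The 1/4 is divided into 4 equal shares of 1/16 among Nadia, Halina, Oleg, Pelagia.
Nadia is living and takes 1/16.
Halina is living and takes 1/16.
Oleg is living and takes 1/16.
Pelagia is living and takes 1/16.
Tadeusz predeceased; the 1/4 allotted to Tadeusz's branch passes to Tadeusz's issue by representation.
The 1/4 is divided into 3 equal shares of 1/12 among Agnieszka, Franciszka, Urszula.
Agnieszka is living and takes 1/12.
Franciszka predeceased; the 1/12 allotted to Franciszka's branch passes to Franciszka's issue by representation.
The 1/12 is divided into 4 equal shares of 1/48 among Jolanta, Stanislawa, Czeslaw, Ludmila.
Jolanta is living and takes 1/48.
Stanislawa is living and takes 1/48.
Czeslaw is living and takes 1/48.
Ludmila predeceased; the 1/48 allotted to Ludmila's branch passes to Ludmila's issue by representation.
The 1/48 is divided into 2 equal shares of 1/96 among Radoslaw, Bogdan.
Radoslaw is living and takes 1/96.
Bogdan is living and takes 1/96.
Urszula is living and takes 1/12.

Agnieszka 1/12; Bogdan 1/96; Czeslaw 1/48; Danuta 1/4; Grzegorz 1/12; Halina 1/16; Ireneusz 1/12; Jolanta 1/48; Nadia 1/16; Oleg 1/16; Pelagia 1/16; Radoslaw 1/96; Stanislawa 1/48; Urszula 1/12; Zofia 1/12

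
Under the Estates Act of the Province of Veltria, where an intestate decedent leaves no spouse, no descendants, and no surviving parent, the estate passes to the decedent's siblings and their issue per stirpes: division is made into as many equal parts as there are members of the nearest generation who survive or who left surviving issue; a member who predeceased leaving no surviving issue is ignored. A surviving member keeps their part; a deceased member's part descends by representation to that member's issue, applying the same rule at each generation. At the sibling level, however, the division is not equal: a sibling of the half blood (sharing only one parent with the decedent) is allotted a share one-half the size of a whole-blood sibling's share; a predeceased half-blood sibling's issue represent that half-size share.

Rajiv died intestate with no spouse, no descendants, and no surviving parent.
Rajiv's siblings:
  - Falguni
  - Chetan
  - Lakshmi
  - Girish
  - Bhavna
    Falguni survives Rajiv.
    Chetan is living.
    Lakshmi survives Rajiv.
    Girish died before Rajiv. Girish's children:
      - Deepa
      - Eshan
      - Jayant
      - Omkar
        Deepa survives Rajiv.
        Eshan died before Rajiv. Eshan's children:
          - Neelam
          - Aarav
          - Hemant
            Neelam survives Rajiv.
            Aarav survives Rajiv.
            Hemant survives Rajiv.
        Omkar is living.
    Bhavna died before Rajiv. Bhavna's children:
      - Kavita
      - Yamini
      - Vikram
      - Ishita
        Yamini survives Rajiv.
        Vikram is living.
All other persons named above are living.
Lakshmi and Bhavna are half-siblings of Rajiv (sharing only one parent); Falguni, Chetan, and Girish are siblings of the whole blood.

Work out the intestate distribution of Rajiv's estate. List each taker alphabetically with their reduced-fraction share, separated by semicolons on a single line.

No spouse, descendants, or parent survives, so the estate passes to Rajiv's siblings per stirpes.
Half-blood siblings count for one-half the weight of whole-blood siblings at the initial division.
Dividing 1 in proportion to weights (total weight 4): Falguni (weight 1) → 1/4; Chetan (weight 1) → 1/4; Lakshmi (weight 1/2) → 1/8; Girish (weight 1) → 1/4; Bhavna (weight 1/2) → 1/8.
Falguni is living and takes 1/4.
Chetan is living and takes 1/4.
Lakshmi is living and takes 1/8.
Girish predeceased; the 1/4 allotted to Girish's branch passes to Girish's issue by representation.
The 1/4 is divided into 4 equal shares of 1/16 among Deepa, Eshan, Jayant, Omkar.
Deepa is living and takes 1/16.
Eshan predeceased; the 1/16 allotted to Eshan's branch passes to Eshan's issue by representation.
The 1/16 is divided into 3 equal shares of 1/48 among Neelam, Aarav, Hemant.
Neelam is living and takes 1/48.
Aarav is living and takes 1/48.
Hemant is living and takes 1/48.
Jayant is living and takes 1/16.
Omkar is living and takes 1/16.
Bhavna predeceased; the 1/8 allotted to Bhavna's branch passes to Bhavna's issue by representation.
The 1/8 is divided into 4 equal shares of 1/32 among Kavita, Yamini, Vikram, Ishita.
Kavita is living and takes 1/32.
Yamini is living and takes 1/32.
Vikram is living and takes 1/32.
Ishita is living and takes 1/32.

Aarav 1/48; Chetan 1/4; Deepa 1/16; Falguni 1/4; Hemant 1/48; Ishita 1/32; Jayant 1/16; Kavita 1/32; Lakshmi 1/8; Neelam 1/48; Omkar 1/16; Vikram 1/32; Yamini 1/32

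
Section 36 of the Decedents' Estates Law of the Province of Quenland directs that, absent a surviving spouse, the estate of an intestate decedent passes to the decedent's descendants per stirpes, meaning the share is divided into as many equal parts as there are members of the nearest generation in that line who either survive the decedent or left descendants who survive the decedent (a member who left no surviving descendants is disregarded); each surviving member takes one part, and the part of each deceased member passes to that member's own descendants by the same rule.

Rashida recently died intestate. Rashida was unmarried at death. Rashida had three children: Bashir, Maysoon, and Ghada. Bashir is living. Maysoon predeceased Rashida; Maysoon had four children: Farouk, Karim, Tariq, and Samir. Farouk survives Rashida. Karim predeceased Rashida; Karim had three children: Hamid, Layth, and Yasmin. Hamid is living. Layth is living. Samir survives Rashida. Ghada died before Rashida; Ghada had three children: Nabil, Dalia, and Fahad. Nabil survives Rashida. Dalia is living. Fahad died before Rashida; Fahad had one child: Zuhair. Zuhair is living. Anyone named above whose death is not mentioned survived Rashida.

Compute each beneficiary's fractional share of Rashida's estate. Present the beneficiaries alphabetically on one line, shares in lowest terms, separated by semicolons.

There is no surviving spouse, so the entire estate passes to Rashida's descendants per stirpes.
The estate is divided into 3 equal shares of 1/3 among Bashir, Maysoon, Ghada.
Bashir is living and takes 1/3.
Maysoon predeceased; the 1/3 allotted to Maysoon's branch passes to Maysoon's issue by representation.
The 1/3 is divided into 4 equal shares of 1/12 among Farouk, Karim, Tariq, Samir.
Farouk is living and takes 1/12.
Karim predeceased; the 1/12 allotted to Karim's branch passes to Karim's issue by representation.
The 1/12 is divided into 3 equal shares of 1/36 among Hamid, Layth, Yasmin.
Hamid is living and takes 1/36.
Layth is living and takes 1/36.
Yasmin is living and takes 1/36.
Tariq is living and takes 1/12.
Samir is living and takes 1/12.
Ghada predeceased; the 1/3 allotted to Ghada's branch passes to Ghada's issue by representation.
The 1/3 is divided into 3 equal shares of 1/9 among Nabil, Dalia, Fahad.
Nabil is living and takes 1/9.
Dalia is living and takes 1/9.
Fahad predeceased; the 1/9 allotted to Fahad's branch passes to Fahad's issue by representation.
Zuhair is the sole taker at this level and receives the full 1/9.

Bashir 1/3; Dalia 1/9; Farouk 1/12; Hamid 1/36; Layth 1/36; Nabil 1/9; Samir 1/12; Tariq 1/12; Yasmin 1/36; Zuhair 1/9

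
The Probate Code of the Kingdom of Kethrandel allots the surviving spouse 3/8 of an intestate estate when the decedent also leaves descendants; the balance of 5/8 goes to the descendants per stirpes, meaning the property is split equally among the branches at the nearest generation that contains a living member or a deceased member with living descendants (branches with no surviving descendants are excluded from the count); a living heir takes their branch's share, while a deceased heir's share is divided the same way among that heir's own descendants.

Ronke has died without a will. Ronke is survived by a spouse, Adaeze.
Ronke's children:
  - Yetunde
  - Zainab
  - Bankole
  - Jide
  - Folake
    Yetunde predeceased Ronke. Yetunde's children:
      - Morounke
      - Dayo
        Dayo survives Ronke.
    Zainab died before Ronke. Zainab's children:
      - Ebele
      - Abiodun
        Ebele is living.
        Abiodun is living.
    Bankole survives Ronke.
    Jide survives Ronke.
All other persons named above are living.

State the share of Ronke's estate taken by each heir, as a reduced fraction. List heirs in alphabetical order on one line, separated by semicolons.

Abiodun 1/16; Adaeze 3/8; Bankole 1/8; Dayo 1/16; Ebele 1/16; Folake 1/8; Jide 1/8; Morounke 1/16

Adaeze, as surviving spouse, takes 3/8.
The remaining 5/8 passes to Ronke's descendants per stirpes.
The 5/8 is divided into 5 equal shares of 1/8 among Yetunde, Zainab, Bankole, Jide, Folake.
Yetunde predeceased; the 1/8 allotted to Yetunde's branch passes to Yetunde's issue by representation.
The 1/8 is divided into 2 equal shares of 1/16 among Morounke, Dayo.
Morounke is living and takes 1/16.
Dayo is living and takes 1/16.
Zainab predeceased; the 1/8 allotted to Zainab's branch passes to Zainab's issue by representation.
The 1/8 is divided into 2 equal shares of 1/16 among Ebele, Abiodun.
Ebele is living and takes 1/16.
Abiodun is living and takes 1/16.
Bankole is living and takes 1/8.
Jide is living and takes 1/8.
Folake is living and takes 1/8.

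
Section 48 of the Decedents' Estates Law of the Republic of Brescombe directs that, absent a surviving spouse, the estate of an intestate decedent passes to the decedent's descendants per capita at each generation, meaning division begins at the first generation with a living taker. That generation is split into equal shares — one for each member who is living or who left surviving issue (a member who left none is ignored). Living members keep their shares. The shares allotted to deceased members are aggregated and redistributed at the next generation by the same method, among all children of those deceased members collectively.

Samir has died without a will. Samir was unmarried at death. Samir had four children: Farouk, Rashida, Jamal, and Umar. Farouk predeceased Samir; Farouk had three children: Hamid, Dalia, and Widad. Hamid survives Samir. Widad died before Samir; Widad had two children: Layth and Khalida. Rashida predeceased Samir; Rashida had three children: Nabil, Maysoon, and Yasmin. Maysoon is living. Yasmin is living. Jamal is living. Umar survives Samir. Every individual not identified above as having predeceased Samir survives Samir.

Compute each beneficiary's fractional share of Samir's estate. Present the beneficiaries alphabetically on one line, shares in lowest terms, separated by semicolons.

There is no surviving spouse, so the entire estate passes to Samir's descendants per capita at each generation.
At generation 1 (Farouk, Rashida, Jamal, Umar) there are 4 shares of (1)/4 = 1/4 each.
Living: Jamal and Umar — each takes 1/4.
Deceased: Farouk and Rashida. Their combined 1/2 is pooled and carried to generation 2.
At generation 2 (Hamid, Dalia, Widad, Nabil, Maysoon, Yasmin) there are 6 shares of (1/2)/6 = 1/12 each.
Living: Hamid, Dalia, Nabil, Maysoon, and Yasmin — each takes 1/12.
Deceased: Widad. That 1/12 share is carried to generation 3.
At generation 3 (Layth, Khalida) there are 2 shares of (1/12)/2 = 1/24 each.
Living: Layth and Khalida — each takes 1/24.

Dalia 1/12; Hamid 1/12; Jamal 1/4; Khalida 1/24; Layth 1/24; Maysoon 1/12; Nabil 1/12; Umar 1/4; Yasmin 1/12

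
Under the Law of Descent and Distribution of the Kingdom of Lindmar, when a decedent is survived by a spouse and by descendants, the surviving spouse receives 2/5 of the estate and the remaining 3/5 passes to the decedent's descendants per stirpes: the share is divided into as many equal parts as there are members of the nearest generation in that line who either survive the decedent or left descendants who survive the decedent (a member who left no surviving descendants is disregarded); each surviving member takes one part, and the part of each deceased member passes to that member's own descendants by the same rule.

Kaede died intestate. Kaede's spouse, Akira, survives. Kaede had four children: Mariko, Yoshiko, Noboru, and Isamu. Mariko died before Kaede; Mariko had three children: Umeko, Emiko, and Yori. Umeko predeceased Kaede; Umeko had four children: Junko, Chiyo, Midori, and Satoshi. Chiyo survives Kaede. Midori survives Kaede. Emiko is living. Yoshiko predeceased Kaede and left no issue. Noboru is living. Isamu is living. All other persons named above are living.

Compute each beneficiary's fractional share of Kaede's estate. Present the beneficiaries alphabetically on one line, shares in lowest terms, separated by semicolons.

Akira 2/5; Chiyo 1/60; Emiko 1/15; Isamu 1/5; Junko 1/60; Midori 1/60; Noboru 1/5; Satoshi 1/60; Yori 1/15

Akira, as surviving spouse, takes 2/5.
The remaining 3/5 passes to Kaede's descendants per stirpes.
Yoshiko left no surviving issue, so that branch lapses and is disregarded.
The 3/5 is divided into 3 equal shares of 1/5 among Mariko, Noboru, Isamu.
Mariko predeceased; the 1/5 allotted to Mariko's branch passes to Mariko's issue by representation.
The 1/5 is divided into 3 equal shares of 1/15 among Umeko, Emiko, Yori.
Umeko predeceased; the 1/15 allotted to Umeko's branch passes to Umeko's issue by representation.
The 1/15 is divided into 4 equal shares of 1/60 among Junko, Chiyo, Midori, Satoshi.
Junko is living and takes 1/60.
Chiyo is living and takes 1/60.
Midori is living and takes 1/60.
Satoshi is living and takes 1/60.
Emiko is living and takes 1/15.
Yori is living and takes 1/15.
Noboru is living and takes 1/5.
Isamu is living and takes 1/5.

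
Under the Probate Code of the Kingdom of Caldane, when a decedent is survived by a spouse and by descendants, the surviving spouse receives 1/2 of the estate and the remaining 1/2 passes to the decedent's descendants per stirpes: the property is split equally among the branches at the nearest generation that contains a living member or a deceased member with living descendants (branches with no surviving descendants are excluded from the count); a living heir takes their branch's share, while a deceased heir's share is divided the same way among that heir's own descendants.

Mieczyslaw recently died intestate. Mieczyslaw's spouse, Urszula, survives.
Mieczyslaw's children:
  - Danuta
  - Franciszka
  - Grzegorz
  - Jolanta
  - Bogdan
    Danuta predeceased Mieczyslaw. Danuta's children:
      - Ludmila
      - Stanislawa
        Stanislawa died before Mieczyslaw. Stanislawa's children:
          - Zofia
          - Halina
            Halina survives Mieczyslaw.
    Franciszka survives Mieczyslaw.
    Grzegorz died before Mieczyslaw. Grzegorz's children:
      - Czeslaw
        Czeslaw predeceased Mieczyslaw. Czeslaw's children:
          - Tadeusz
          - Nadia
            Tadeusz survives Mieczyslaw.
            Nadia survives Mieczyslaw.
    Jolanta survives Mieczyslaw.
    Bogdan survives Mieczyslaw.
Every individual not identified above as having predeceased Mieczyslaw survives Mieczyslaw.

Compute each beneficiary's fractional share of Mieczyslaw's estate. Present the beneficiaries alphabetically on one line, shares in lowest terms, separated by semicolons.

Urszula, as surviving spouse, takes 1/2.
The remaining 1/2 passes to Mieczyslaw's descendants per stirpes.
The 1/2 is divided into 5 equal shares of 1/10 among Danuta, Franciszka, Grzegorz, Jolanta, Bogdan.
Danuta predeceased; the 1/10 allotted to Danuta's branch passes to Danuta's issue by representation.
The 1/10 is divided into 2 equal shares of 1/20 among Ludmila, Stanislawa.
Ludmila is living and takes 1/20.
Stanislawa predeceased; the 1/20 allotted to Stanislawa's branch passes to Stanislawa's issue by representation.
The 1/20 is divided into 2 equal shares of 1/40 among Zofia, Halina.
Zofia is living and takes 1/40.
Halina is living and takes 1/40.
Franciszka is living and takes 1/10.
Grzegorz predeceased; the 1/10 allotted to Grzegorz's branch passes to Grzegorz's issue by representation.
Czeslaw's line is the sole branch at this level, so the full 1/10 passes to Czeslaw's issue by representation.
The 1/10 is divided into 2 equal shares of 1/20 among Tadeusz, Nadia.
Tadeusz is living and takes 1/20.
Nadia is living and takes 1/20.
Jolanta is living and takes 1/10.
Bogdan is living and takes 1/10.

Bogdan 1/10; Franciszka 1/10; Halina 1/40; Jolanta 1/10; Ludmila 1/20; Nadia 1/20; Tadeusz 1/20; Urszula 1/2; Zofia 1/40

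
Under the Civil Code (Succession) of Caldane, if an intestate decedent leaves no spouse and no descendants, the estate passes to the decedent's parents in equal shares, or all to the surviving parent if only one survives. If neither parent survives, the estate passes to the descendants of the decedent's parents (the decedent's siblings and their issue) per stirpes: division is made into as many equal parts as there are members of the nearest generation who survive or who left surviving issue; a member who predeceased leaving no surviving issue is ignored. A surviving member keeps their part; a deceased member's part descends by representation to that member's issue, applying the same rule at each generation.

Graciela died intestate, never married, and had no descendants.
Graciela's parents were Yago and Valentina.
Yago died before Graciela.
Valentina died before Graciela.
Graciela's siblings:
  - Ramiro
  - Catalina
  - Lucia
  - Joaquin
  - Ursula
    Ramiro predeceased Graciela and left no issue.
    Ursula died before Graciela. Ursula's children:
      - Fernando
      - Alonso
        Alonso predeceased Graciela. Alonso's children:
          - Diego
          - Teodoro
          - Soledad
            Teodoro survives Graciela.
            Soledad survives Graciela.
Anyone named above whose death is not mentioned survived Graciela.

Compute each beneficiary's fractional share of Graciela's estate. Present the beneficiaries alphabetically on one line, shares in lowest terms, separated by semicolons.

Neither parent survives and there are no descendants, so the estate passes to Graciela's siblings and their issue per stirpes.
Ramiro left no surviving issue, so that branch lapses and is disregarded.
The estate is divided into 4 equal shares of 1/4 among Catalina, Lucia, Joaquin, Ursula.
Catalina is living and takes 1/4.
Lucia is living and takes 1/4.
Joaquin is living and takes 1/4.
Ursula predeceased; the 1/4 allotted to Ursula's branch passes to Ursula's issue by representation.
The 1/4 is divided into 2 equal shares of 1/8 among Fernando, Alonso.
Fernando is living and takes 1/8.
Alonso predeceased; the 1/8 allotted to Alonso's branch passes to Alonso's issue by representation.
The 1/8 is divided into 3 equal shares of 1/24 among Diego, Teodoro, Soledad.
Diego is living and takes 1/24.
Teodoro is living and takes 1/24.
Soledad is living and takes 1/24.

Catalina 1/4; Diego 1/24; Fernando 1/8; Joaquin 1/4; Lucia 1/4; Soledad 1/24; Teodoro 1/24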